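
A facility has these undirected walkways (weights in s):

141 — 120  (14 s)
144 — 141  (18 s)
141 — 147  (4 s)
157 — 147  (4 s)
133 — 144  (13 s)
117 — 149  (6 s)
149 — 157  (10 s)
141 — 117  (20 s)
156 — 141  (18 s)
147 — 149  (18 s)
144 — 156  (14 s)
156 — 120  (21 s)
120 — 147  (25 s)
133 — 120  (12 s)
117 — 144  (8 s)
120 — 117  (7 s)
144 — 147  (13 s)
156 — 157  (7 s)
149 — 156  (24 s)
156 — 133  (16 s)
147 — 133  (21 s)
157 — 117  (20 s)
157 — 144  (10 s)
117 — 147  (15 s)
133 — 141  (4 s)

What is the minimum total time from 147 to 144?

13 s

Settle nodes by increasing distance from 147:
147: 0
141: 4  (via 147)
157: 4  (via 147)
133: 8  (via 141)
156: 11  (via 157)
144: 13  (via 147)
Shortest route: 147 → 144 = 13 s.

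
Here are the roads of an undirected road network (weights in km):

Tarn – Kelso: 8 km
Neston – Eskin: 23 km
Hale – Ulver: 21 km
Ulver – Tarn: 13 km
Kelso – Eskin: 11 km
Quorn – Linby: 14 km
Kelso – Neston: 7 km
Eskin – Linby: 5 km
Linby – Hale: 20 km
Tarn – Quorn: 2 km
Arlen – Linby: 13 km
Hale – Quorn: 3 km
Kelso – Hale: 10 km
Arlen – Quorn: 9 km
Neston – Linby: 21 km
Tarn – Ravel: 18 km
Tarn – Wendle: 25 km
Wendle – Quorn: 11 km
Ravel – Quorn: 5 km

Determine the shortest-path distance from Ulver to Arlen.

24 km

Candidate routes:
Ulver - Hale - Quorn - Arlen: 21+3+9 = 33
Ulver - Tarn - Quorn - Arlen: 13+2+9 = 24
Ulver - Tarn - Quorn - Linby - Arlen: 13+2+14+13 = 42
Cheapest is Ulver - Tarn - Quorn - Arlen at 24 km.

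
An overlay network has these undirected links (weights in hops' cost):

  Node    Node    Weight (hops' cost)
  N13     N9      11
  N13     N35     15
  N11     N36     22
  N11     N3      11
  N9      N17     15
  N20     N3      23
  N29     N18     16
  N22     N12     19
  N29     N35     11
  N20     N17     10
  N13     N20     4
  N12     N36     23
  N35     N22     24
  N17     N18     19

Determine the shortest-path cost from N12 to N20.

Compare a few routes:
N12 → N22 → N35 → N29 → N18 → N17 → N20: 19+24+11+16+19+10 = 99
N12 → N22 → N35 → N13 → N9 → N17 → N20: 19+24+15+11+15+10 = 94
N12 → N36 → N11 → N3 → N20: 23+22+11+23 = 79
N12 → N22 → N35 → N13 → N20: 19+24+15+4 = 62
Cheapest is N12 → N22 → N35 → N13 → N20 at 62 hops' cost.

62 hops' cost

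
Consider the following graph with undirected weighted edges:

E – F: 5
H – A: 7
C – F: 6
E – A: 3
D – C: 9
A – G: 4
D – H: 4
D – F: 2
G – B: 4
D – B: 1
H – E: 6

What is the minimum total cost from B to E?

8

Settle nodes by increasing distance from B:
B: 0
D: 1  (via B)
F: 3  (via D)
G: 4  (via B)
H: 5  (via D)
A: 8  (via G)
E: 8  (via F)
Shortest route: B → D → F → E = 8.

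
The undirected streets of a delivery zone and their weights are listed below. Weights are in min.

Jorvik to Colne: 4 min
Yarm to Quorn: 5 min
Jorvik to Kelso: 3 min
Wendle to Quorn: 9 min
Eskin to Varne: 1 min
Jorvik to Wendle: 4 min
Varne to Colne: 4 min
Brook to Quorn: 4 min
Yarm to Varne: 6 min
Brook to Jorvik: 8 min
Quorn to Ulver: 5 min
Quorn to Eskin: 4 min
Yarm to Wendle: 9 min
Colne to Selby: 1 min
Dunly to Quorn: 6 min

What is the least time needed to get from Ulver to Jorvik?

Candidate routes:
Ulver → Quorn → Eskin → Varne → Colne → Jorvik: 5+4+1+4+4 = 18
Ulver → Quorn → Wendle → Jorvik: 5+9+4 = 18
Ulver → Quorn → Brook → Jorvik: 5+4+8 = 17
Cheapest is Ulver → Quorn → Brook → Jorvik at 17 min.

17 min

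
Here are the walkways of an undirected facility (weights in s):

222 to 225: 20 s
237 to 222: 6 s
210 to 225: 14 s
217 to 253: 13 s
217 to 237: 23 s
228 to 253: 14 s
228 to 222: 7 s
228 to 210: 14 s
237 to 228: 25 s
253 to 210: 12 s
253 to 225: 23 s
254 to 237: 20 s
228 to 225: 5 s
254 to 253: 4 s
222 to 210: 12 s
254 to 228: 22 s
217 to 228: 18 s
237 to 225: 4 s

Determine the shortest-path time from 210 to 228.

Shortest distances from 210:
210: 0
222: 12  (via 210)
253: 12  (via 210)
225: 14  (via 210)
228: 14  (via 210)
Shortest route: 210–228 = 14 s.

14 s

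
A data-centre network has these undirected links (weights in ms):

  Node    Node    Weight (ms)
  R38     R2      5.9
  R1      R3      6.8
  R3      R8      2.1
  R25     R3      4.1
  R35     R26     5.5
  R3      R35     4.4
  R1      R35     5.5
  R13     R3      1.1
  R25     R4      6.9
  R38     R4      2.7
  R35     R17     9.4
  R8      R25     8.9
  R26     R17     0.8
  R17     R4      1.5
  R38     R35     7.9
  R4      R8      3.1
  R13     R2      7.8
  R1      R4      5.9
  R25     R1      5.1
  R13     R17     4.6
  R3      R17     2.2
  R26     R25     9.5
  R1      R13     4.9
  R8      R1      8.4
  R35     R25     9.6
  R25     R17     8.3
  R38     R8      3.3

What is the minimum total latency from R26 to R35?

5.5 ms

Running Dijkstra from R26:
R26: 0
R17: 0.8  (via R26)
R4: 2.3  (via R17)
R3: 3  (via R17)
R13: 4.1  (via R3)
R38: 5  (via R4)
R8: 5.1  (via R3)
R35: 5.5  (via R26)
Shortest route: R26 → R35 = 5.5 ms.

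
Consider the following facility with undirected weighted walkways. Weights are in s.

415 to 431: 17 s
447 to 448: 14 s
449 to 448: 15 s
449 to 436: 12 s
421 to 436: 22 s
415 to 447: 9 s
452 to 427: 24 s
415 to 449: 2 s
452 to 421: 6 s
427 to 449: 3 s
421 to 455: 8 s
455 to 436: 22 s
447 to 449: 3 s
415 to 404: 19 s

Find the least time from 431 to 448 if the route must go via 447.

36 s

Shortest 431→447: 431–415–449–447 = 22
Best 447 to 448: 447–448 costing 14
Total via 447: 22 + 14 = 36 s.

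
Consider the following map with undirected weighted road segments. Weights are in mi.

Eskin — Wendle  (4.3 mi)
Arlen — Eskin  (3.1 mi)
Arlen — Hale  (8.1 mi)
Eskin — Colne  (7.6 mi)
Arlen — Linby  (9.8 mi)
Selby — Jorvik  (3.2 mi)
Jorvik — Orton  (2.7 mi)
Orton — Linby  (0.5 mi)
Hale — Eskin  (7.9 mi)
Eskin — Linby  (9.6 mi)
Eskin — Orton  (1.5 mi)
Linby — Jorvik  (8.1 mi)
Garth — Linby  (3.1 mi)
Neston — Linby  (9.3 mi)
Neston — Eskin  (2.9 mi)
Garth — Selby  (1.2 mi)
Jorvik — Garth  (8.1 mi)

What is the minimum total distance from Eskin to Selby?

6.3 mi

Settle nodes by increasing distance from Eskin:
Eskin: 0
Orton: 1.5  (via Eskin)
Linby: 2  (via Orton)
Neston: 2.9  (via Eskin)
Arlen: 3.1  (via Eskin)
Jorvik: 4.2  (via Orton)
Wendle: 4.3  (via Eskin)
Garth: 5.1  (via Linby)
Selby: 6.3  (via Garth)
Shortest route: Eskin–Orton–Linby–Garth–Selby = 6.3 mi.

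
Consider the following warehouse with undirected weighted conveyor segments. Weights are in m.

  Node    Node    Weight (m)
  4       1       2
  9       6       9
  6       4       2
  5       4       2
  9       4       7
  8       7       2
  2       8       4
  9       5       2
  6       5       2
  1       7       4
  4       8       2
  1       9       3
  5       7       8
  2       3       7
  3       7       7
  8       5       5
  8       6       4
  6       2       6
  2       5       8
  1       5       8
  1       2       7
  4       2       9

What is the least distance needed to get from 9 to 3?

14 m

Compare a few routes:
9 → 5 → 4 → 8 → 7 → 3: 2+2+2+2+7 = 15
9 → 5 → 8 → 7 → 3: 2+5+2+7 = 16
9 → 1 → 7 → 3: 3+4+7 = 14
9 → 1 → 4 → 8 → 7 → 3: 3+2+2+2+7 = 16
Cheapest is 9 → 1 → 7 → 3 at 14 m.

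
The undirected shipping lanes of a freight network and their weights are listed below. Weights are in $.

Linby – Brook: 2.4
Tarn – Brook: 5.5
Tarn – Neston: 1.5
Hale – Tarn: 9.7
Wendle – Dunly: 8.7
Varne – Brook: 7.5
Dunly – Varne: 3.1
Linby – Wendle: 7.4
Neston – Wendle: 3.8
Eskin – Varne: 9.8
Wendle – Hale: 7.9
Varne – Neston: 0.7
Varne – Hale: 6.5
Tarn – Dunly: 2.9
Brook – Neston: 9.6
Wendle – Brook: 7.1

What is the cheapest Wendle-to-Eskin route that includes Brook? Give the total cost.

$24.4

Shortest Wendle→Brook: Wendle → Brook = 7.1
Shortest Brook→Eskin: Brook → Varne → Eskin = 17.3
Total via Brook: 7.1 + 17.3 = $24.4.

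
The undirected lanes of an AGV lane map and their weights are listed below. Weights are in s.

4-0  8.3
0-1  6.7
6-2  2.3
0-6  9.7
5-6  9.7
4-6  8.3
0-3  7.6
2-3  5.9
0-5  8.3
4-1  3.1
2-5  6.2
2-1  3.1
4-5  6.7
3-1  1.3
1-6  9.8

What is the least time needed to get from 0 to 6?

9.7 s

Compare a few routes:
0–6: 9.7 = 9.7
0–3–2–6: 7.6+5.9+2.3 = 15.8
0–3–1–2–6: 7.6+1.3+3.1+2.3 = 14.3
0–1–2–6: 6.7+3.1+2.3 = 12.1
The minimum is 9.7 s via 0–6.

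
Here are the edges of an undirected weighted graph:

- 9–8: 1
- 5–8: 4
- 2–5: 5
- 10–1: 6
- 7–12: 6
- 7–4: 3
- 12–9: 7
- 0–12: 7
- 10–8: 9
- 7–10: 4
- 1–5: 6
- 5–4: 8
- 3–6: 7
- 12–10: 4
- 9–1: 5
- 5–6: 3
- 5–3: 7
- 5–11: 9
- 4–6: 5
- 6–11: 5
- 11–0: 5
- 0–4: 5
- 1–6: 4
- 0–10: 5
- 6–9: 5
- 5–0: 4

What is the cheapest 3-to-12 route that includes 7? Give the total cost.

21

Best 3 to 7: 3 → 6 → 4 → 7 costing 15
Shortest 7→12: 7 → 12 = 6
Total via 7: 15 + 6 = 21.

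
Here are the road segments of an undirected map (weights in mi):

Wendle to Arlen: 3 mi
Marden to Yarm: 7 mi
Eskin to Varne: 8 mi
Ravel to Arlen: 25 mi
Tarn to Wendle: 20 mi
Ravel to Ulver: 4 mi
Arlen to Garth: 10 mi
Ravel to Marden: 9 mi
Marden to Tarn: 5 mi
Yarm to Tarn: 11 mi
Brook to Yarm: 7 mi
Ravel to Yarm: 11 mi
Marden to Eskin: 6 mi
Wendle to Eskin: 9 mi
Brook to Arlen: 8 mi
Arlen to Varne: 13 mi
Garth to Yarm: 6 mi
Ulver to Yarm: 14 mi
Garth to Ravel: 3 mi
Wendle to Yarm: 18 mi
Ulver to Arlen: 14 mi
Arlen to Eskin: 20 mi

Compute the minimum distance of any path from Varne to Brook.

21 mi

Running Dijkstra from Varne:
Varne: 0
Eskin: 8  (via Varne)
Arlen: 13  (via Varne)
Marden: 14  (via Eskin)
Wendle: 16  (via Arlen)
Tarn: 19  (via Marden)
Yarm: 21  (via Marden)
Brook: 21  (via Arlen)
Shortest route: Varne → Arlen → Brook = 21 mi.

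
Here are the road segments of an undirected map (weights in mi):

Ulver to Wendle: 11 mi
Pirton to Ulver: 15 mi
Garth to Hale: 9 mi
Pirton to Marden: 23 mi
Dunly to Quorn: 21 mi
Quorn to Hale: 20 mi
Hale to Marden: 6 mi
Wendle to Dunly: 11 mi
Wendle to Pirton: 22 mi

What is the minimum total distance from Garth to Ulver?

53 mi

Shortest distances from Garth:
Garth: 0
Hale: 9  (via Garth)
Marden: 15  (via Hale)
Quorn: 29  (via Hale)
Pirton: 38  (via Marden)
Dunly: 50  (via Quorn)
Ulver: 53  (via Pirton)
Shortest route: Garth–Hale–Marden–Pirton–Ulver = 53 mi.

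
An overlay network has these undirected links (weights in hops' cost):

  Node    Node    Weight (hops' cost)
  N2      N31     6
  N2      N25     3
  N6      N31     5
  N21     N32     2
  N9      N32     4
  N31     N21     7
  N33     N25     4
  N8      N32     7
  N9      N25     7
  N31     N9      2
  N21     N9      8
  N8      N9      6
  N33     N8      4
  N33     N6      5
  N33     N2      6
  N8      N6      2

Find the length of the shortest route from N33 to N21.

13 hops' cost

Running Dijkstra from N33:
N33: 0
N25: 4  (via N33)
N8: 4  (via N33)
N6: 5  (via N33)
N2: 6  (via N33)
N9: 10  (via N8)
N31: 10  (via N6)
N32: 11  (via N8)
N21: 13  (via N32)
Shortest route: N33 → N8 → N32 → N21 = 13 hops' cost.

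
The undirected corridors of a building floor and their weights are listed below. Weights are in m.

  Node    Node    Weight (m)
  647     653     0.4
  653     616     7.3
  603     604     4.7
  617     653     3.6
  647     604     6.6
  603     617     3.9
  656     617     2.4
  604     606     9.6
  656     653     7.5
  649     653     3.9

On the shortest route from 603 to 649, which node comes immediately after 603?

Candidate routes:
603 - 604 - 647 - 653 - 649: 4.7+6.6+0.4+3.9 = 15.6
603 - 617 - 653 - 649: 3.9+3.6+3.9 = 11.4
Cheapest is 603 - 617 - 653 - 649 at 11.4 m.
So from 603 the first move is to 617.

617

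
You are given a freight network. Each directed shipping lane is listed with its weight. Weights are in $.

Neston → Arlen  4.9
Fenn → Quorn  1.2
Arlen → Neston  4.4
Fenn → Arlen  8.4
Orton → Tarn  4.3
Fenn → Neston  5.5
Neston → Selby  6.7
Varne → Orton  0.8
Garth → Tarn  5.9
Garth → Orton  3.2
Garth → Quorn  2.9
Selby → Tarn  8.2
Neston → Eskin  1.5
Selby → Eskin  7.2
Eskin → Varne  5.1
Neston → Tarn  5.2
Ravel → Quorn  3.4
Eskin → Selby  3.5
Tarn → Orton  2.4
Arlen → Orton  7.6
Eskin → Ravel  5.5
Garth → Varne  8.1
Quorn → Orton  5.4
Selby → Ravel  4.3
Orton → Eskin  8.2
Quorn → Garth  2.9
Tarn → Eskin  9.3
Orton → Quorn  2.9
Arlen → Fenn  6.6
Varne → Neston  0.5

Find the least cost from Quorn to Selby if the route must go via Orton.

Best Quorn to Orton: Quorn → Orton costing 5.4
Shortest Orton→Selby: Orton → Eskin → Selby = 11.7
Total via Orton: 5.4 + 11.7 = $17.1.

$17.1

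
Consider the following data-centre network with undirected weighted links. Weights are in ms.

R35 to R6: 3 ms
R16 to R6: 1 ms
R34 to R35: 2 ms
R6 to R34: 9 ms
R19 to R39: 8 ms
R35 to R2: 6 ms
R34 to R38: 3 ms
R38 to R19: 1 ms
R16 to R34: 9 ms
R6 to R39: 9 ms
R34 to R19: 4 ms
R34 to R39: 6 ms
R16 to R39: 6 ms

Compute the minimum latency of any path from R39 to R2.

Candidate routes:
R39–R16–R6–R35–R2: 6+1+3+6 = 16
R39–R6–R35–R2: 9+3+6 = 18
R39–R34–R35–R2: 6+2+6 = 14
Cheapest is R39–R34–R35–R2 at 14 ms.

14 ms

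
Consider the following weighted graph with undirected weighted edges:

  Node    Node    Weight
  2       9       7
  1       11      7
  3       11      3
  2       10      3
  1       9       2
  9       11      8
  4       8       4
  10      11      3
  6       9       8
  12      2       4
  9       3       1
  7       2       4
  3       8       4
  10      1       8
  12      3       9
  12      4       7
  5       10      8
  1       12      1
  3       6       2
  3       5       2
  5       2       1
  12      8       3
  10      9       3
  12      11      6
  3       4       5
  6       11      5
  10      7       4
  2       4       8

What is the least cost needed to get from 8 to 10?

Settle nodes by increasing distance from 8:
8: 0
12: 3  (via 8)
1: 4  (via 12)
3: 4  (via 8)
4: 4  (via 8)
9: 5  (via 3)
5: 6  (via 3)
6: 6  (via 3)
2: 7  (via 12)
11: 7  (via 3)
10: 8  (via 9)
Shortest route: 8 → 3 → 9 → 10 = 8.

8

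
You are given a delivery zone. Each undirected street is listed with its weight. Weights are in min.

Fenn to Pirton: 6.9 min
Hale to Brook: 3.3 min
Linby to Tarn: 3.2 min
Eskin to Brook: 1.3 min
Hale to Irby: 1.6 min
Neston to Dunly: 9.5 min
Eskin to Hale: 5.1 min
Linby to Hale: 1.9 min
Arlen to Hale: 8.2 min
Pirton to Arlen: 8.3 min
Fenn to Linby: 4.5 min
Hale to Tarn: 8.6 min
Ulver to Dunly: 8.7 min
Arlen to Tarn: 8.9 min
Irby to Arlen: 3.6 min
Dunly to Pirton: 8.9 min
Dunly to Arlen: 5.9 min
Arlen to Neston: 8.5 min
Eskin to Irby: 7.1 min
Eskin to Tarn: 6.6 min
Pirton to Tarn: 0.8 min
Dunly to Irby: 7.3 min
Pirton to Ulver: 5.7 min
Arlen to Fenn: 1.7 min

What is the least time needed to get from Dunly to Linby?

10.8 min

Enumerating some paths:
Dunly → Pirton → Tarn → Linby: 8.9+0.8+3.2 = 12.9
Dunly → Irby → Hale → Linby: 7.3+1.6+1.9 = 10.8
Dunly → Arlen → Fenn → Linby: 5.9+1.7+4.5 = 12.1
The minimum is 10.8 min via Dunly → Irby → Hale → Linby.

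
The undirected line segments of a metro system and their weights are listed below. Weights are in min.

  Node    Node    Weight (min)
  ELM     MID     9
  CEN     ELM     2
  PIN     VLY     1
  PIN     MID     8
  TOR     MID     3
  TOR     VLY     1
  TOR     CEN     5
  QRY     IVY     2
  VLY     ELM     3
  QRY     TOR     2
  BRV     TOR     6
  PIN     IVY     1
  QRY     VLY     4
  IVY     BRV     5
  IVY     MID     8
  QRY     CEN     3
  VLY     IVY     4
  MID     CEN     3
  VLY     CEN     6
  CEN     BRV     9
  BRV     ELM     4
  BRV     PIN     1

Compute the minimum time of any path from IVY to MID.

6 min

Running Dijkstra from IVY:
IVY: 0
PIN: 1  (via IVY)
QRY: 2  (via IVY)
VLY: 2  (via PIN)
BRV: 2  (via PIN)
TOR: 3  (via VLY)
ELM: 5  (via VLY)
CEN: 5  (via QRY)
MID: 6  (via TOR)
Shortest route: IVY–PIN–VLY–TOR–MID = 6 min.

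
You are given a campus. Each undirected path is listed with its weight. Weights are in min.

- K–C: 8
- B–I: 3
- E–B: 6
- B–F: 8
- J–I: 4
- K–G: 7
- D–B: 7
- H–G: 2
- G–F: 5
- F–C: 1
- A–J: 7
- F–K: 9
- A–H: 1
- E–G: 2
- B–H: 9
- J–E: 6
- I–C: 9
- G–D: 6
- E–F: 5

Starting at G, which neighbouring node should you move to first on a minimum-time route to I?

E

Compare a few routes:
G - H - A - J - I: 2+1+7+4 = 14
G - H - B - I: 2+9+3 = 14
G - E - B - I: 2+6+3 = 11
G - E - J - I: 2+6+4 = 12
Cheapest is G - E - B - I at 11 min.
So from G the first move is to E.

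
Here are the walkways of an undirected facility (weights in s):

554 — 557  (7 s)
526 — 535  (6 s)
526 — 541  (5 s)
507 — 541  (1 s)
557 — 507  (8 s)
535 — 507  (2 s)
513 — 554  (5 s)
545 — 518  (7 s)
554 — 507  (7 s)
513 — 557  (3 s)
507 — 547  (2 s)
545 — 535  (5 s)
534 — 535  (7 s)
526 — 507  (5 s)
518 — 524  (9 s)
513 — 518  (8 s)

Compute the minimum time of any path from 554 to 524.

Enumerating some paths:
554 → 513 → 518 → 524: 5+8+9 = 22
554 → 557 → 513 → 518 → 524: 7+3+8+9 = 27
554 → 507 → 535 → 545 → 518 → 524: 7+2+5+7+9 = 30
The minimum is 22 s via 554 → 513 → 518 → 524.

22 s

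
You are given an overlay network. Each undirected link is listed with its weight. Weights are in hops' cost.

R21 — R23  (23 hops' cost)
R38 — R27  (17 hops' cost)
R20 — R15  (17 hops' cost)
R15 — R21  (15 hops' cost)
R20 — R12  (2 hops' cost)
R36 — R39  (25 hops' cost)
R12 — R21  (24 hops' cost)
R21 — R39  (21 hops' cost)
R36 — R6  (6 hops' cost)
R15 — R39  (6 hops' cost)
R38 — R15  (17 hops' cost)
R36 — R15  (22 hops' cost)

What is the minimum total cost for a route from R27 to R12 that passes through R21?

Shortest R27→R21: R27 → R38 → R15 → R21 = 49
Shortest R21→R12: R21 → R12 = 24
Total via R21: 49 + 24 = 73 hops' cost.

73 hops' cost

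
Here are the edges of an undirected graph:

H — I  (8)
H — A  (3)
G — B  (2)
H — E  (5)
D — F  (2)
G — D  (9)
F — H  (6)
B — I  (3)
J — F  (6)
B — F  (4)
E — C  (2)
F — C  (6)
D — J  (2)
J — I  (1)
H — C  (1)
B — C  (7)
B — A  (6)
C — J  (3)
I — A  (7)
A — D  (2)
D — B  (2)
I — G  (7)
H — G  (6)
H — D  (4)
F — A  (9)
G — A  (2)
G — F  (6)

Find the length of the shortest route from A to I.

Compare a few routes:
A → I: 7 = 7
A → D → B → I: 2+2+3 = 7
A → G → B → I: 2+2+3 = 7
A → D → J → I: 2+2+1 = 5
Cheapest is A → D → J → I at 5.

5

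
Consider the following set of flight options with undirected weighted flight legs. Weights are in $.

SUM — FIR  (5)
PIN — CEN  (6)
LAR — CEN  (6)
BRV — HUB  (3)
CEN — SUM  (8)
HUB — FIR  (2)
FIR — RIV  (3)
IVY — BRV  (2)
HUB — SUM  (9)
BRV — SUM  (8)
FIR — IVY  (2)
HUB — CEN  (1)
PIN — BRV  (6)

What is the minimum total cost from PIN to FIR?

$9

Enumerating some paths:
PIN–BRV–IVY–FIR: 6+2+2 = 10
PIN–BRV–HUB–FIR: 6+3+2 = 11
PIN–CEN–HUB–BRV–IVY–FIR: 6+1+3+2+2 = 14
PIN–CEN–HUB–FIR: 6+1+2 = 9
Cheapest is PIN–CEN–HUB–FIR at $9.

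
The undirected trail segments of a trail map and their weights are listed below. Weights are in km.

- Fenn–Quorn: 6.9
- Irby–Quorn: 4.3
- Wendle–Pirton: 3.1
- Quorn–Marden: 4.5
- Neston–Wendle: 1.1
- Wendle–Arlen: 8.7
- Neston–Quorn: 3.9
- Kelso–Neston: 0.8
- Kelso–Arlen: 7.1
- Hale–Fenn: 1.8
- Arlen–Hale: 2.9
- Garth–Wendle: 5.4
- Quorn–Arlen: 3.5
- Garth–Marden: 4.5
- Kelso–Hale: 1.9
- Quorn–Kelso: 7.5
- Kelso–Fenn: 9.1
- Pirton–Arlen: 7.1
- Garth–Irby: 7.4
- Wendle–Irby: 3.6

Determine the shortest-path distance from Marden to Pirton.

12.6 km

Candidate routes:
Marden - Quorn - Irby - Wendle - Pirton: 4.5+4.3+3.6+3.1 = 15.5
Marden - Garth - Wendle - Pirton: 4.5+5.4+3.1 = 13
Marden - Quorn - Arlen - Pirton: 4.5+3.5+7.1 = 15.1
Marden - Quorn - Neston - Wendle - Pirton: 4.5+3.9+1.1+3.1 = 12.6
Cheapest is Marden - Quorn - Neston - Wendle - Pirton at 12.6 km.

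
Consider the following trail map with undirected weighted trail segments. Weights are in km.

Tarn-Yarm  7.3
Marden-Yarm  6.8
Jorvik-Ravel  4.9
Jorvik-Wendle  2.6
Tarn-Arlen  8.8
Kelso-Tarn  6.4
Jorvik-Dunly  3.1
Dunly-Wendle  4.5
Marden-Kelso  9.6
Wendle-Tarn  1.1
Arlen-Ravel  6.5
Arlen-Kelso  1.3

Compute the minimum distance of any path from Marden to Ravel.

17.4 km

Shortest distances from Marden:
Marden: 0
Yarm: 6.8  (via Marden)
Kelso: 9.6  (via Marden)
Arlen: 10.9  (via Kelso)
Tarn: 14.1  (via Yarm)
Wendle: 15.2  (via Tarn)
Ravel: 17.4  (via Arlen)
Shortest route: Marden → Kelso → Arlen → Ravel = 17.4 km.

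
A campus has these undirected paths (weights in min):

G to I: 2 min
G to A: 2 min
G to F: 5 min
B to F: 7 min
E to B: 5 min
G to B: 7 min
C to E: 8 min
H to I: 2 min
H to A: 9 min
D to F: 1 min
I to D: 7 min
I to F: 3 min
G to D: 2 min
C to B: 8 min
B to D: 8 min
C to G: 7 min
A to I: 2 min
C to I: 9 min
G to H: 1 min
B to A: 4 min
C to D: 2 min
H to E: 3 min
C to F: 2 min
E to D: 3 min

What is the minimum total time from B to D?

Compare a few routes:
B - G - D: 7+2 = 9
B - D: 8 = 8
B - C - D: 8+2 = 10
The minimum is 8 min via B - D.

8 min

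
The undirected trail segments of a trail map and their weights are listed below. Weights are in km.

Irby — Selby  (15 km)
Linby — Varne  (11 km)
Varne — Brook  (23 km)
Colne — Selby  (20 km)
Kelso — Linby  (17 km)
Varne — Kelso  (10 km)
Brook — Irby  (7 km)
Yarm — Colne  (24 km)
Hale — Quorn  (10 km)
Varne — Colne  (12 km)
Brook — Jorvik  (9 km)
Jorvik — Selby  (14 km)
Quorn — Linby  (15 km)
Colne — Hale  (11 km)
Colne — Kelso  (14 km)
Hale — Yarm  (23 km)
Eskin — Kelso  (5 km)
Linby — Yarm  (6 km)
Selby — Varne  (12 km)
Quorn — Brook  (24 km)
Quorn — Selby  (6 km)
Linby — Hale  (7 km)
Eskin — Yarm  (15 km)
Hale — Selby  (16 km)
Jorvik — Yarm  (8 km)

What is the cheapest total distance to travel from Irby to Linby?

30 km

Shortest distances from Irby:
Irby: 0
Brook: 7  (via Irby)
Selby: 15  (via Irby)
Jorvik: 16  (via Brook)
Quorn: 21  (via Selby)
Yarm: 24  (via Jorvik)
Varne: 27  (via Selby)
Linby: 30  (via Yarm)
Shortest route: Irby–Brook–Jorvik–Yarm–Linby = 30 km.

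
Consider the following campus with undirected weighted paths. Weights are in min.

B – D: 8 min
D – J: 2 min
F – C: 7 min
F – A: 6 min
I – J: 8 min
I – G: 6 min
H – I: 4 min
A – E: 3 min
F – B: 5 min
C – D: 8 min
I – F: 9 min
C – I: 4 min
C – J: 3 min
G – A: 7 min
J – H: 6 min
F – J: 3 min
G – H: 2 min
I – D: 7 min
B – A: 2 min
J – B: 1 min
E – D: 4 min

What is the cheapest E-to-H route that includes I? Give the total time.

Best E to I: E–D–I costing 11
Best I to H: I–H costing 4
Total via I: 11 + 4 = 15 min.

15 min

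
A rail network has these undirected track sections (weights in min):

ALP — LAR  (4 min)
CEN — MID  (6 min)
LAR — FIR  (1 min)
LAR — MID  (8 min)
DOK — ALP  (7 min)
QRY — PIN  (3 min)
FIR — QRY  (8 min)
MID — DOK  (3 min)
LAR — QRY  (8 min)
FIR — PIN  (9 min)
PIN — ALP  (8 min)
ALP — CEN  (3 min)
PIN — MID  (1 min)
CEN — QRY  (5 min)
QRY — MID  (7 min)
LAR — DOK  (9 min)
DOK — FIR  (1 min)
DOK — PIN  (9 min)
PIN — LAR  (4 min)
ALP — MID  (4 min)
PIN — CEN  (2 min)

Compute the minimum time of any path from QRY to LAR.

7 min

Candidate routes:
QRY → LAR: 8 = 8
QRY → PIN → LAR: 3+4 = 7
Cheapest is QRY → PIN → LAR at 7 min.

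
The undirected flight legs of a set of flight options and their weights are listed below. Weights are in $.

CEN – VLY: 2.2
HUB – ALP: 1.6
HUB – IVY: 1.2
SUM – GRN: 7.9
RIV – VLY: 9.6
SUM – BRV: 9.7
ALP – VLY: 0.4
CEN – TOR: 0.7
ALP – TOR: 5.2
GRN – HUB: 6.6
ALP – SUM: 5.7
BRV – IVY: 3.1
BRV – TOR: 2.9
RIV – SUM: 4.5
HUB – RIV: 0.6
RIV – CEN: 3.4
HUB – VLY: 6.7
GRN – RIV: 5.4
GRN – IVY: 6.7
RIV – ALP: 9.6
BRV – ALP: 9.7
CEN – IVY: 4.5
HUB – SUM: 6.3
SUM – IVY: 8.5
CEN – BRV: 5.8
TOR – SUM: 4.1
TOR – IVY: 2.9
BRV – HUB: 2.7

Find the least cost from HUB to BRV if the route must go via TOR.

$7

Best HUB to TOR: HUB → IVY → TOR costing 4.1
Best TOR to BRV: TOR → BRV costing 2.9
Total via TOR: 4.1 + 2.9 = $7.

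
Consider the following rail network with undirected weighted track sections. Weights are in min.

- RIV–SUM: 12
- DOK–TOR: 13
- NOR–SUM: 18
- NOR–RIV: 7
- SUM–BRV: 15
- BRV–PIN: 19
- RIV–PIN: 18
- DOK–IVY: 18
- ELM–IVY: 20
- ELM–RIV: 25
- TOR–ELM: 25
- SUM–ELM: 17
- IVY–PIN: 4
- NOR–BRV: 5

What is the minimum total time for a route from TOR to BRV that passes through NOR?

62 min

Shortest TOR→NOR: TOR–ELM–RIV–NOR = 57
Shortest NOR→BRV: NOR–BRV = 5
Total via NOR: 57 + 5 = 62 min.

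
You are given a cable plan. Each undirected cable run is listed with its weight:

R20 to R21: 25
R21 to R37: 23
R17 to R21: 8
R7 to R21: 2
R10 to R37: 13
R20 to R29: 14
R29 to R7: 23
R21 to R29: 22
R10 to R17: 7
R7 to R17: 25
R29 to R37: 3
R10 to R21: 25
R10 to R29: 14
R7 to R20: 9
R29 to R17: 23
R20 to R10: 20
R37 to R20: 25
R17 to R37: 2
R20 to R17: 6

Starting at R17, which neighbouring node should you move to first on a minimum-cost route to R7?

Compare a few routes:
R17–R20–R7: 6+9 = 15
R17–R21–R7: 8+2 = 10
Cheapest is R17–R21–R7 at 10.
So from R17 the first move is to R21.

R21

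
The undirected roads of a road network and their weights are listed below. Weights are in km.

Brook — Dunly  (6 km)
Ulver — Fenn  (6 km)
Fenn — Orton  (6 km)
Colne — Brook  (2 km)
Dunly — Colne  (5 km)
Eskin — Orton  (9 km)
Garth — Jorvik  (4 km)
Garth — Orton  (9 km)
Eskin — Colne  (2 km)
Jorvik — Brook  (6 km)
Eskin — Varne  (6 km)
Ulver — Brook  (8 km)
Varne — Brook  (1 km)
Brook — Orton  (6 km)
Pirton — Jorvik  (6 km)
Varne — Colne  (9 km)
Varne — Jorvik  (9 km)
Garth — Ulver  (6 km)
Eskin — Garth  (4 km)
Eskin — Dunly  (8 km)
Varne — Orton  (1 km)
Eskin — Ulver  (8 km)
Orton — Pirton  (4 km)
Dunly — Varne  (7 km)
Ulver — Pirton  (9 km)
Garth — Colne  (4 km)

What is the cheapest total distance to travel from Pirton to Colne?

8 km

Compare a few routes:
Pirton - Orton - Varne - Brook - Colne: 4+1+1+2 = 8
Pirton - Orton - Brook - Colne: 4+6+2 = 12
Pirton - Orton - Varne - Colne: 4+1+9 = 14
Pirton - Orton - Varne - Eskin - Colne: 4+1+6+2 = 13
The minimum is 8 km via Pirton - Orton - Varne - Brook - Colne.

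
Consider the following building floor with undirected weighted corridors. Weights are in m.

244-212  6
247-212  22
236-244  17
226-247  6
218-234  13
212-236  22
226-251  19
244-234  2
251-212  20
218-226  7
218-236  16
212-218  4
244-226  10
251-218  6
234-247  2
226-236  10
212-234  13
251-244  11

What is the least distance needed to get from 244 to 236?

Enumerating some paths:
244–234–247–226–236: 2+2+6+10 = 20
244–236: 17 = 17
244–226–236: 10+10 = 20
Cheapest is 244–236 at 17 m.

17 m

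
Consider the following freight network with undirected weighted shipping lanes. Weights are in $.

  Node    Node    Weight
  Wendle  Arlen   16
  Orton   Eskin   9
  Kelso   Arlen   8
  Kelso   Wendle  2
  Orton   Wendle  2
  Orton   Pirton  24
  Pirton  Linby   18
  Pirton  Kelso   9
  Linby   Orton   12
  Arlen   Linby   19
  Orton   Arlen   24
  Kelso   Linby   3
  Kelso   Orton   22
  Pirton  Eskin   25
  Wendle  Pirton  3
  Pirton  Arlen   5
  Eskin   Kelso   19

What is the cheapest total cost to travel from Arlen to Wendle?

$8

Shortest distances from Arlen:
Arlen: 0
Pirton: 5  (via Arlen)
Kelso: 8  (via Arlen)
Wendle: 8  (via Pirton)
Shortest route: Arlen → Pirton → Wendle = $8.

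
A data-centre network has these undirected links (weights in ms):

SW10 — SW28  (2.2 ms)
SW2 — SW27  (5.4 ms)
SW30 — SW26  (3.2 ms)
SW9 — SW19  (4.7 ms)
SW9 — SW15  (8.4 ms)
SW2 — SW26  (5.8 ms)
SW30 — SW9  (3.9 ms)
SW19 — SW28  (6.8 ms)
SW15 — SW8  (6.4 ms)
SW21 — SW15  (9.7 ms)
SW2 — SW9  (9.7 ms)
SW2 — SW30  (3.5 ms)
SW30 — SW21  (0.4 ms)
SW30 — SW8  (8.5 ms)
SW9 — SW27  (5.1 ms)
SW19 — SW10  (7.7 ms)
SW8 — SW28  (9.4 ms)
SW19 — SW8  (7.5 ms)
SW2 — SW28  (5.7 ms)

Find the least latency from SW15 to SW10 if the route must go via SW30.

Shortest SW15→SW30: SW15 → SW21 → SW30 = 10.1
Best SW30 to SW10: SW30 → SW2 → SW28 → SW10 costing 11.4
Total via SW30: 10.1 + 11.4 = 21.5 ms.

21.5 ms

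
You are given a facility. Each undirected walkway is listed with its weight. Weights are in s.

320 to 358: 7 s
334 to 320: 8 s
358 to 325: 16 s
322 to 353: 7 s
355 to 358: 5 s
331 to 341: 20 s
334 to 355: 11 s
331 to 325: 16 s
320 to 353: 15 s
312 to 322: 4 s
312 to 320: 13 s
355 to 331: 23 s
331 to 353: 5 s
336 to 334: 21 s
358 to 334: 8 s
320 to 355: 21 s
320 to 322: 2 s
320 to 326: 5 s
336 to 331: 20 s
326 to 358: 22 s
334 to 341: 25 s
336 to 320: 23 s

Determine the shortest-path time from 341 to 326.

38 s

Settle nodes by increasing distance from 341:
341: 0
331: 20  (via 341)
353: 25  (via 331)
334: 25  (via 341)
322: 32  (via 353)
320: 33  (via 334)
358: 33  (via 334)
355: 36  (via 334)
325: 36  (via 331)
312: 36  (via 322)
326: 38  (via 320)
Shortest route: 341 → 334 → 320 → 326 = 38 s.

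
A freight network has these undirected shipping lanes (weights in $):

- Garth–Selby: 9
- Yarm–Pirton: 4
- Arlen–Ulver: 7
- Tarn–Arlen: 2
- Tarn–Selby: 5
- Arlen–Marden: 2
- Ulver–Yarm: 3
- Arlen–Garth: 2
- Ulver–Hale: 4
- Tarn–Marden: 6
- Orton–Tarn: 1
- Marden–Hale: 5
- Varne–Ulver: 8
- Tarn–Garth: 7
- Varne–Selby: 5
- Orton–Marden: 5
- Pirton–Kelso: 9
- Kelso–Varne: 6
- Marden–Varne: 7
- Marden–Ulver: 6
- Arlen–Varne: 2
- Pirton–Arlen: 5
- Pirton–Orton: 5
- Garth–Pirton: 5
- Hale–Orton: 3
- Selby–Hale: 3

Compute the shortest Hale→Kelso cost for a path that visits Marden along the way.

Best Hale to Marden: Hale–Marden costing 5
Shortest Marden→Kelso: Marden–Arlen–Varne–Kelso = 10
Total via Marden: 5 + 10 = $15.

$15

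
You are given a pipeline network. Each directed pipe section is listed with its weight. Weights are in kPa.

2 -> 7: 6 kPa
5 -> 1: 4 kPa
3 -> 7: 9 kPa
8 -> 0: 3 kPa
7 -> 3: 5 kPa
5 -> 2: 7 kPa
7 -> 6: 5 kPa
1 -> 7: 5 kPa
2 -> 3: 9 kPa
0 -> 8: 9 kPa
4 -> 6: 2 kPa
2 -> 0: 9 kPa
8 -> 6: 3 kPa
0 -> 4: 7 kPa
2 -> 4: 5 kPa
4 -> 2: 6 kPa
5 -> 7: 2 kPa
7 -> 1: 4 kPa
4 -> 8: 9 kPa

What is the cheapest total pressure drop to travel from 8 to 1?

Running Dijkstra from 8:
8: 0
0: 3  (via 8)
6: 3  (via 8)
4: 10  (via 0)
2: 16  (via 4)
7: 22  (via 2)
3: 25  (via 2)
1: 26  (via 7)
Shortest route: 8–0–4–2–7–1 = 26 kPa.

26 kPa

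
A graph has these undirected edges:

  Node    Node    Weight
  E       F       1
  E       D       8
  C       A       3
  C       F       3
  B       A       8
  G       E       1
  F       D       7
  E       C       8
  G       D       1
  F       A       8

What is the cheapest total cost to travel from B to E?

15

Shortest distances from B:
B: 0
A: 8  (via B)
C: 11  (via A)
F: 14  (via C)
E: 15  (via F)
Shortest route: B–A–C–F–E = 15.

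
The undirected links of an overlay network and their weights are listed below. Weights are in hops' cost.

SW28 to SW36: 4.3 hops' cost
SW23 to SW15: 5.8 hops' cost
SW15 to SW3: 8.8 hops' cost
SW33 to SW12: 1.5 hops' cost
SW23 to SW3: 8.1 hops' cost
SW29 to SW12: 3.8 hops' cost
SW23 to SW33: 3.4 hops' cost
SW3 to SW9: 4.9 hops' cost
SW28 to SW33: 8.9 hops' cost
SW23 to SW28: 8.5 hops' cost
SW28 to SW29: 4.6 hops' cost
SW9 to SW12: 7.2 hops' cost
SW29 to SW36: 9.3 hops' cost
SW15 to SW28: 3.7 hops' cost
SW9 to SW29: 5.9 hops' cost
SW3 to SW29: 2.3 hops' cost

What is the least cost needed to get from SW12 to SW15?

10.7 hops' cost

Running Dijkstra from SW12:
SW12: 0
SW33: 1.5  (via SW12)
SW29: 3.8  (via SW12)
SW23: 4.9  (via SW33)
SW3: 6.1  (via SW29)
SW9: 7.2  (via SW12)
SW28: 8.4  (via SW29)
SW15: 10.7  (via SW23)
Shortest route: SW12–SW33–SW23–SW15 = 10.7 hops' cost.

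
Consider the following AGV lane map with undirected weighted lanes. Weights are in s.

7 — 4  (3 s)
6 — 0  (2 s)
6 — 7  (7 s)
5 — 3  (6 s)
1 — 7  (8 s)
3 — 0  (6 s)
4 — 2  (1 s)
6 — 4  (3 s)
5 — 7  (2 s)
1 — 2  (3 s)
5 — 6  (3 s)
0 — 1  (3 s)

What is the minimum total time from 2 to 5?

6 s

Running Dijkstra from 2:
2: 0
4: 1  (via 2)
1: 3  (via 2)
6: 4  (via 4)
7: 4  (via 4)
0: 6  (via 1)
5: 6  (via 7)
Shortest route: 2 → 4 → 7 → 5 = 6 s.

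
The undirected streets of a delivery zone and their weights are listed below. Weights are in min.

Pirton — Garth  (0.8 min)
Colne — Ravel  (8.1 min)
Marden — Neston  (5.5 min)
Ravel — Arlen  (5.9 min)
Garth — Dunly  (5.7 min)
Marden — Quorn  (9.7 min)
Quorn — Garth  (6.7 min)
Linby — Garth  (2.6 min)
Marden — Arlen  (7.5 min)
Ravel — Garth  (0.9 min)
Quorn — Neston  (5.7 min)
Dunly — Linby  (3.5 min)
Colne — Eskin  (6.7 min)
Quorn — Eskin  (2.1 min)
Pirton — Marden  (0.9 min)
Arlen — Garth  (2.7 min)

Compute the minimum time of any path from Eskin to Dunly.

Settle nodes by increasing distance from Eskin:
Eskin: 0
Quorn: 2.1  (via Eskin)
Colne: 6.7  (via Eskin)
Neston: 7.8  (via Quorn)
Garth: 8.8  (via Quorn)
Pirton: 9.6  (via Garth)
Ravel: 9.7  (via Garth)
Marden: 10.5  (via Pirton)
Linby: 11.4  (via Garth)
Arlen: 11.5  (via Garth)
Dunly: 14.5  (via Garth)
Shortest route: Eskin–Quorn–Garth–Dunly = 14.5 min.

14.5 min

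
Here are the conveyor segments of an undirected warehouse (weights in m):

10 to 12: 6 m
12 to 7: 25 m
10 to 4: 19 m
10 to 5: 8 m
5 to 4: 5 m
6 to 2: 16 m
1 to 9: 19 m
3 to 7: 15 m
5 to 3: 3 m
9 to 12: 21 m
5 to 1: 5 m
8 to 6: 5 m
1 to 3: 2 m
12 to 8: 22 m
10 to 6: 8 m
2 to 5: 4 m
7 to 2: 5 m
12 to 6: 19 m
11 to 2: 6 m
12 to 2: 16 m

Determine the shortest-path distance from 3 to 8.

24 m

Shortest distances from 3:
3: 0
1: 2  (via 3)
5: 3  (via 3)
2: 7  (via 5)
4: 8  (via 5)
10: 11  (via 5)
7: 12  (via 2)
11: 13  (via 2)
12: 17  (via 10)
6: 19  (via 10)
9: 21  (via 1)
8: 24  (via 6)
Shortest route: 3 → 5 → 10 → 6 → 8 = 24 m.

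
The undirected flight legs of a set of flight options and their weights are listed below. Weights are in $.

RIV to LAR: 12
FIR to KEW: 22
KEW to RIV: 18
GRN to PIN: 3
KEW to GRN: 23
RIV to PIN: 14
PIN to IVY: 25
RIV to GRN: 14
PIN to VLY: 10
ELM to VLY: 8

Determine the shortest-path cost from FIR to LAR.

$52

Settle nodes by increasing distance from FIR:
FIR: 0
KEW: 22  (via FIR)
RIV: 40  (via KEW)
GRN: 45  (via KEW)
PIN: 48  (via GRN)
LAR: 52  (via RIV)
Shortest route: FIR–KEW–RIV–LAR = $52.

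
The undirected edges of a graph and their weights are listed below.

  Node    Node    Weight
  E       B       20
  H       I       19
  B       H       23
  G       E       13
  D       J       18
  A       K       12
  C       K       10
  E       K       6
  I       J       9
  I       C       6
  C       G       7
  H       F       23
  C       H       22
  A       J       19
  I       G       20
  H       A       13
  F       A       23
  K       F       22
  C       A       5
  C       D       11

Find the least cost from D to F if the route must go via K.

43

Shortest D→K: D–C–K = 21
Shortest K→F: K–F = 22
Total via K: 21 + 22 = 43.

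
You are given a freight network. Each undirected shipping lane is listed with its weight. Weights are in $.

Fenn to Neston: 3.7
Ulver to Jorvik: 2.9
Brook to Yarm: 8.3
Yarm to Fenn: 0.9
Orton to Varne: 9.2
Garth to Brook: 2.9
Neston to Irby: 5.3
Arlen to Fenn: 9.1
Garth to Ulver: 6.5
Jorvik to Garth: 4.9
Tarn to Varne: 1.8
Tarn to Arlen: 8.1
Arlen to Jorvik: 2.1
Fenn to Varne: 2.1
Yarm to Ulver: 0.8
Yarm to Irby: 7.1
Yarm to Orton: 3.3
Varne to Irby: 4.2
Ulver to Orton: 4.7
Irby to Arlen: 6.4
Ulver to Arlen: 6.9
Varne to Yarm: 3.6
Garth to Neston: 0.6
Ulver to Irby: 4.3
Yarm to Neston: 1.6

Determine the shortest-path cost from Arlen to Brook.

Shortest distances from Arlen:
Arlen: 0
Jorvik: 2.1  (via Arlen)
Ulver: 5  (via Jorvik)
Yarm: 5.8  (via Ulver)
Irby: 6.4  (via Arlen)
Fenn: 6.7  (via Yarm)
Garth: 7  (via Jorvik)
Neston: 7.4  (via Yarm)
Tarn: 8.1  (via Arlen)
Varne: 8.8  (via Fenn)
Orton: 9.1  (via Yarm)
Brook: 9.9  (via Garth)
Shortest route: Arlen–Jorvik–Garth–Brook = $9.9.

$9.9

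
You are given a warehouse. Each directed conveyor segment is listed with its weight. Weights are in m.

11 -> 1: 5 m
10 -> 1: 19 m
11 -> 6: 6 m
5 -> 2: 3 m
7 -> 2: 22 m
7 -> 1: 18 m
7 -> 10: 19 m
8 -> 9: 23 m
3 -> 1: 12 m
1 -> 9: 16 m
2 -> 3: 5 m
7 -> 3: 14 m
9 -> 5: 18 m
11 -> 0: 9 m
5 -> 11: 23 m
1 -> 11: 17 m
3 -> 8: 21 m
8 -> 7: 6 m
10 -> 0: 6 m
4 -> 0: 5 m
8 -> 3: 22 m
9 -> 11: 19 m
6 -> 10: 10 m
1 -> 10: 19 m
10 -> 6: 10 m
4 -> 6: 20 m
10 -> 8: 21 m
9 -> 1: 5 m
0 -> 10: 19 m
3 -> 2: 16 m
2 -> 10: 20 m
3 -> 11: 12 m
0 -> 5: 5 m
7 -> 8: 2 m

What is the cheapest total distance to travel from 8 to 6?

Shortest distances from 8:
8: 0
7: 6  (via 8)
3: 20  (via 7)
9: 23  (via 8)
1: 24  (via 7)
10: 25  (via 7)
2: 28  (via 7)
0: 31  (via 10)
11: 32  (via 3)
6: 35  (via 10)
Shortest route: 8 → 7 → 10 → 6 = 35 m.

35 m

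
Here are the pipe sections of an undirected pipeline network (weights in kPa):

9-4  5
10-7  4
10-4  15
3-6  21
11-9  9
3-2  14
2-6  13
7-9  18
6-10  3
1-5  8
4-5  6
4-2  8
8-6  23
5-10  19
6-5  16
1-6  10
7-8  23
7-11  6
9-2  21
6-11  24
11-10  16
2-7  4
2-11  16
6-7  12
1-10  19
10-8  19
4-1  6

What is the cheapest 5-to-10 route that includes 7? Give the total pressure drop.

22 kPa

Shortest 5→7: 5–4–2–7 = 18
Best 7 to 10: 7–10 costing 4
Total via 7: 18 + 4 = 22 kPa.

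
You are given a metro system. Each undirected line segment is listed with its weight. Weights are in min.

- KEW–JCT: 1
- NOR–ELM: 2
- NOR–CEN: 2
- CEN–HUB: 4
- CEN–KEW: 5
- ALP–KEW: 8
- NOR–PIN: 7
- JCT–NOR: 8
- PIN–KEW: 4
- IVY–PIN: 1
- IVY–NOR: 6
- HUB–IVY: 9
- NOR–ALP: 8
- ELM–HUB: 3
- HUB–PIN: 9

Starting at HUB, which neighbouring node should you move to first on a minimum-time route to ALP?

Compare a few routes:
HUB - CEN - NOR - ALP: 4+2+8 = 14
HUB - ELM - NOR - ALP: 3+2+8 = 13
Cheapest is HUB - ELM - NOR - ALP at 13 min.
So from HUB the first move is to ELM.

ELM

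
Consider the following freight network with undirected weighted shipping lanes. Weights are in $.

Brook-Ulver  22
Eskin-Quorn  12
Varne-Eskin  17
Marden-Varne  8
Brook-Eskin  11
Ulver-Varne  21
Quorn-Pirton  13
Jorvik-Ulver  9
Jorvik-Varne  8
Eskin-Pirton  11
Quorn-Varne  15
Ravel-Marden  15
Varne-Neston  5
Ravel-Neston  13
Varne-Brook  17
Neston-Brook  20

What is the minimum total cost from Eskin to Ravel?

Running Dijkstra from Eskin:
Eskin: 0
Brook: 11  (via Eskin)
Pirton: 11  (via Eskin)
Quorn: 12  (via Eskin)
Varne: 17  (via Eskin)
Neston: 22  (via Varne)
Marden: 25  (via Varne)
Jorvik: 25  (via Varne)
Ulver: 33  (via Brook)
Ravel: 35  (via Neston)
Shortest route: Eskin → Varne → Neston → Ravel = $35.

$35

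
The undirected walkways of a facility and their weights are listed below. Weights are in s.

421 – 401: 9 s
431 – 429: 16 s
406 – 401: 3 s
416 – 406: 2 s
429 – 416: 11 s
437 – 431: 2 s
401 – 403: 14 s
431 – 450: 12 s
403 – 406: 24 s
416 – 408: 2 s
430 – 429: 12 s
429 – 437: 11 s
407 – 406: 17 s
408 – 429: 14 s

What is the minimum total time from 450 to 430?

Enumerating some paths:
450 → 431 → 429 → 430: 12+16+12 = 40
450 → 431 → 437 → 429 → 430: 12+2+11+12 = 37
Cheapest is 450 → 431 → 437 → 429 → 430 at 37 s.

37 s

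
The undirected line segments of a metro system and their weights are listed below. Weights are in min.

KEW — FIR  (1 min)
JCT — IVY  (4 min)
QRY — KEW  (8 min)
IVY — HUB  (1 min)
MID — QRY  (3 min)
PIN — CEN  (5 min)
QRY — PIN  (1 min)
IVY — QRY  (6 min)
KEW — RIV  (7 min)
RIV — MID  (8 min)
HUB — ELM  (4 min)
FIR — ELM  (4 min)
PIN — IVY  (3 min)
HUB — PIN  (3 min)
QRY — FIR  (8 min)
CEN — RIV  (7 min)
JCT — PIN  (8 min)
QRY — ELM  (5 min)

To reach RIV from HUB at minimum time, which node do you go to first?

Enumerating some paths:
HUB → PIN → QRY → MID → RIV: 3+1+3+8 = 15
HUB → IVY → PIN → CEN → RIV: 1+3+5+7 = 16
The minimum is 15 min via HUB → PIN → QRY → MID → RIV.
So from HUB the first move is to PIN.

PIN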